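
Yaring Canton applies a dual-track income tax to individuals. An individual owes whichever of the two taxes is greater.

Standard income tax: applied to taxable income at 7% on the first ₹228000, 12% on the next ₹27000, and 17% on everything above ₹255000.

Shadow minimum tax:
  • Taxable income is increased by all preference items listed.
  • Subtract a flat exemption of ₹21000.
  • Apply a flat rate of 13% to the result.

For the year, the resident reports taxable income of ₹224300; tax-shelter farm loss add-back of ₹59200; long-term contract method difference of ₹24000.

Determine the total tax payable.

₹37245

Shadow minimum tax:
  Adjusted income: ₹224300 + ₹59200 + ₹24000 = ₹307500
  Less exemption ₹21000 → base ₹286500
  ₹286500 × 13% = ₹37245

Standard income tax:
  ₹224300 × 7% = ₹15701

₹37245 > ₹15701, so the shadow minimum tax is the binding amount.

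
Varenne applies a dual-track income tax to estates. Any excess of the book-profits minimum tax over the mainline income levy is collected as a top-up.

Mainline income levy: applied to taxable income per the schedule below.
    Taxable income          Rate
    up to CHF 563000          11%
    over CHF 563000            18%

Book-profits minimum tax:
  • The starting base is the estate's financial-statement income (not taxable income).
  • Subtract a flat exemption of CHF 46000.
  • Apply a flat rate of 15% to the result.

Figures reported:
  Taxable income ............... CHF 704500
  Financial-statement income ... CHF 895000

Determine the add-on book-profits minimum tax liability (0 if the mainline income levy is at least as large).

Book-profits minimum tax:
  Base (financial-statement income): CHF 895000
  Less exemption CHF 46000 → base CHF 849000
  CHF 849000 × 15% = CHF 127350

Mainline income levy:
  CHF 563000 × 11% = CHF 61930
  CHF 141500 × 18% = CHF 25470
  → CHF 87400

Excess of book-profits minimum tax over mainline income levy: CHF 127350 − CHF 87400 = CHF 39950.

CHF 39950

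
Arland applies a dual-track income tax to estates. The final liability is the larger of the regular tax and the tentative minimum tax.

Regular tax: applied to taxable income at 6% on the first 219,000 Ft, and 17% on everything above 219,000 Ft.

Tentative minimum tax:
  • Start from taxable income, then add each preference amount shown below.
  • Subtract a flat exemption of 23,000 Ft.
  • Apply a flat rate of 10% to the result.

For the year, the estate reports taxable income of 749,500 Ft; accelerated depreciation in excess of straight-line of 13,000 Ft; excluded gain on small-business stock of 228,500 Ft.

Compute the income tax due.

Regular tax:
  219,000 Ft × 6% = 13,140 Ft
  530,500 Ft × 17% = 90,185 Ft
  → 103,325 Ft

Tentative minimum tax:
  Adjusted income: 749,500 Ft + 13,000 Ft + 228,500 Ft = 991,000 Ft
  Less exemption 23,000 Ft → base 968,000 Ft
  968,000 Ft × 10% = 96,800 Ft

103,325 Ft > 96,800 Ft, so the regular tax governs.

103,325 Ft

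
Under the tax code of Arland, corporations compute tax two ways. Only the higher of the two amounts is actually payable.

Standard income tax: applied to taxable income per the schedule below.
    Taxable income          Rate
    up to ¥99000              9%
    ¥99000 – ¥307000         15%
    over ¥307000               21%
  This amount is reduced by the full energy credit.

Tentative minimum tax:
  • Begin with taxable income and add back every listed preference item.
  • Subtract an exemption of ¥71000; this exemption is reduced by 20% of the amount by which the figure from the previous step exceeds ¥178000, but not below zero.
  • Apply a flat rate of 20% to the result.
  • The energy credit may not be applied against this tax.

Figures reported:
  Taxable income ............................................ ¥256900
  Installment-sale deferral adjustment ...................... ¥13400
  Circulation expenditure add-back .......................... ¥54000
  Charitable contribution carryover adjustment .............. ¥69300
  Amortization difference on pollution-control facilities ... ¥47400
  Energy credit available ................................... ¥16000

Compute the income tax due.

¥84520

Tentative minimum tax:
  Adjusted income: ¥256900 + ¥13400 + ¥54000 + ¥69300 + ¥47400 = ¥441000
  Exemption: ¥71000 − 20% × (¥441000 − ¥178000) = ¥71000 − ¥52600 = ¥18400
  Base: ¥441000 − ¥18400 = ¥422600
  ¥422600 × 20% = ¥84520

Standard income tax:
  ¥99000 × 9% = ¥8910
  ¥157900 × 15% = ¥23685
  → ¥32595
  Less energy credit ¥16000 → ¥16595

¥84520 > ¥16595, so the tentative minimum tax is the binding amount.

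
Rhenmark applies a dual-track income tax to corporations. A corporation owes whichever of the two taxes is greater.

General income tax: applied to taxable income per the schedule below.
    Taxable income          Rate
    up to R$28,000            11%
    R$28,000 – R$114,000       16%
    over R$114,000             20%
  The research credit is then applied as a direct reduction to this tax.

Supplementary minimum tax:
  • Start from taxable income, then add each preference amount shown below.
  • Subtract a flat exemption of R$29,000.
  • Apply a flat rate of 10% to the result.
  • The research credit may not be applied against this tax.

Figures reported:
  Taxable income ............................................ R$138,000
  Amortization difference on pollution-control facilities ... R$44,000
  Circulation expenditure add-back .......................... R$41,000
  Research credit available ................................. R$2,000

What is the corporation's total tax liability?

R$19,640

General income tax:
  R$28,000 × 11% = R$3,080
  R$86,000 × 16% = R$13,760
  R$24,000 × 20% = R$4,800
  → R$21,640
  Less research credit R$2,000 → R$19,640

Supplementary minimum tax:
  Adjusted income: R$138,000 + R$44,000 + R$41,000 = R$223,000
  Less exemption R$29,000 → base R$194,000
  R$194,000 × 10% = R$19,400

R$19,640 > R$19,400, so the general income tax governs.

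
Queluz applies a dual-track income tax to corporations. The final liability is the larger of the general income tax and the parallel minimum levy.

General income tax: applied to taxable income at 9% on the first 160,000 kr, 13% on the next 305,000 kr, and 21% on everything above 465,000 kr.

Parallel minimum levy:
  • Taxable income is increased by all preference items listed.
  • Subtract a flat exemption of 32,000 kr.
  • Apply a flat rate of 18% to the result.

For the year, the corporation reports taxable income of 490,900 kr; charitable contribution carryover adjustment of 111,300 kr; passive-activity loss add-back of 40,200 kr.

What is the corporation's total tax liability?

Parallel minimum levy:
  Adjusted income: 490,900 kr + 111,300 kr + 40,200 kr = 642,400 kr
  Less exemption 32,000 kr → base 610,400 kr
  610,400 kr × 18% = 109,872 kr

General income tax:
  160,000 kr × 9% = 14,400 kr
  305,000 kr × 13% = 39,650 kr
  25,900 kr × 21% = 5,439 kr
  → 59,489 kr

109,872 kr > 59,489 kr, so the parallel minimum levy is the binding amount.

109,872 kr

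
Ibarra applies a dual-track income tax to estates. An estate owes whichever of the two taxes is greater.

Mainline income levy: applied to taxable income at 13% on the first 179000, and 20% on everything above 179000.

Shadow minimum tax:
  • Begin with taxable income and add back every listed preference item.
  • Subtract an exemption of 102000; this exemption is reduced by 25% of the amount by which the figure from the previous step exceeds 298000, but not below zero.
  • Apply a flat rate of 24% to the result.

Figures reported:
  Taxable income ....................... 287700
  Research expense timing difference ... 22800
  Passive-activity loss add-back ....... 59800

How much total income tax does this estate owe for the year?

Mainline income levy:
  179000 × 13% = 23270
  108700 × 20% = 21740
  → 45010

Shadow minimum tax:
  Adjusted income: 287700 + 22800 + 59800 = 370300
  Exemption: 102000 − 25% × (370300 − 298000) = 102000 − 18075 = 83925
  Base: 370300 − 83925 = 286375
  286375 × 24% = 68730

68730 > 45010, so the shadow minimum tax is the binding amount.

68730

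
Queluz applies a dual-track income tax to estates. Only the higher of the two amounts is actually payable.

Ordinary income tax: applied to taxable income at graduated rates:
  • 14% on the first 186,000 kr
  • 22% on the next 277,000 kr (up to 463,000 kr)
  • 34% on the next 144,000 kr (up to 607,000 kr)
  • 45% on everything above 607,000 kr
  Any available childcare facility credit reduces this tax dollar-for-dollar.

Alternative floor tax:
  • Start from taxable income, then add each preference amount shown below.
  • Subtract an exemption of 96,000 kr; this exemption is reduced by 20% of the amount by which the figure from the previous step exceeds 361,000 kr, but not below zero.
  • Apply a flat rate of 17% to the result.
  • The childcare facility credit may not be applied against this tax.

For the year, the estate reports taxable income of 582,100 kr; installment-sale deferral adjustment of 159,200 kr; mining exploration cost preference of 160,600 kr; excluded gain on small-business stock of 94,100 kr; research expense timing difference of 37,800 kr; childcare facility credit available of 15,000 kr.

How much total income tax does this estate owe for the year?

Ordinary income tax:
  186,000 kr × 14% = 26,040 kr
  277,000 kr × 22% = 60,940 kr
  119,100 kr × 34% = 40,494 kr
  → 127,474 kr
  Less childcare facility credit 15,000 kr → 112,474 kr

Alternative floor tax:
  Adjusted income: 582,100 kr + 159,200 kr + 160,600 kr + 94,100 kr + 37,800 kr = 1,033,800 kr
  Exemption: 20% × (1,033,800 kr − 361,000 kr) = 134,560 kr ≥ 96,000 kr, so the exemption is fully phased out
  Base: 1,033,800 kr − 0 kr = 1,033,800 kr
  1,033,800 kr × 17% = 175,746 kr

175,746 kr > 112,474 kr, so the alternative floor tax is the binding amount.

175,746 kr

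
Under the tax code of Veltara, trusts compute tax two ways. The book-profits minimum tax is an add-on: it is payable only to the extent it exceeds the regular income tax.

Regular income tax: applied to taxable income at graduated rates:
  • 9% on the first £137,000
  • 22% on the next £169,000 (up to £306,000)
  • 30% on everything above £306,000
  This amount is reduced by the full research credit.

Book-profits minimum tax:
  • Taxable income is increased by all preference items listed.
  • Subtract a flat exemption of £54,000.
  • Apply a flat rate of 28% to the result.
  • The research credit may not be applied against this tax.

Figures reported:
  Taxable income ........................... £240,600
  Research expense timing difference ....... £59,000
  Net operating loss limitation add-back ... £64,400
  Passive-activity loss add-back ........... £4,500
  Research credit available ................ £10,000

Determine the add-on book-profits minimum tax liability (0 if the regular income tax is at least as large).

Book-profits minimum tax:
  Adjusted income: £240,600 + £59,000 + £64,400 + £4,500 = £368,500
  Less exemption £54,000 → base £314,500
  £314,500 × 28% = £88,060

Regular income tax:
  £137,000 × 9% = £12,330
  £103,600 × 22% = £22,792
  → £35,122
  Less research credit £10,000 → £25,122

Excess of book-profits minimum tax over regular income tax: £88,060 − £25,122 = £62,938.

£62,938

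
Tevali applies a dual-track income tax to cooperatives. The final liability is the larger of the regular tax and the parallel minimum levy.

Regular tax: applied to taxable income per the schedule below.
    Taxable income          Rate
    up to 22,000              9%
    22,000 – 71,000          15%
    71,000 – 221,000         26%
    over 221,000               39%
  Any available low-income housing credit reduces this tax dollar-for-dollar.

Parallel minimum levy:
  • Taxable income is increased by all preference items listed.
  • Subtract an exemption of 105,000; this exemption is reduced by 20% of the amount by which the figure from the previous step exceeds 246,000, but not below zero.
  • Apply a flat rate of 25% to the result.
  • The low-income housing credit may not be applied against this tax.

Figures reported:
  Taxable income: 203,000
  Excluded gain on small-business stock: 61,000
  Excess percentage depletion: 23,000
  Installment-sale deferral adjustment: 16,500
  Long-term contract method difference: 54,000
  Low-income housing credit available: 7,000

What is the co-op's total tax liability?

68,700

Regular tax:
  22,000 × 9% = 1,980
  49,000 × 15% = 7,350
  132,000 × 26% = 34,320
  → 43,650
  Less low-income housing credit 7,000 → 36,650

Parallel minimum levy:
  Adjusted income: 203,000 + 61,000 + 23,000 + 16,500 + 54,000 = 357,500
  Exemption: 105,000 − 20% × (357,500 − 246,000) = 105,000 − 22,300 = 82,700
  Base: 357,500 − 82,700 = 274,800
  274,800 × 25% = 68,700

68,700 > 36,650, so the parallel minimum levy is the binding amount.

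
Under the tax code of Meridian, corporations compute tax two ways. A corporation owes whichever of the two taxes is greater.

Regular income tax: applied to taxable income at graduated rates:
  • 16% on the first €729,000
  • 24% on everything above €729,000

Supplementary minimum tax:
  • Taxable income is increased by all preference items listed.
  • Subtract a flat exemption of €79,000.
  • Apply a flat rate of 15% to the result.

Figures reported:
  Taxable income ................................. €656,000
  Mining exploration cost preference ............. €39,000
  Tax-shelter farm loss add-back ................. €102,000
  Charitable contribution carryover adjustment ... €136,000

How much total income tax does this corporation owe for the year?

€128,100

Supplementary minimum tax:
  Adjusted income: €656,000 + €39,000 + €102,000 + €136,000 = €933,000
  Less exemption €79,000 → base €854,000
  €854,000 × 15% = €128,100

Regular income tax:
  €656,000 × 16% = €104,960

€128,100 > €104,960, so the supplementary minimum tax is the binding amount.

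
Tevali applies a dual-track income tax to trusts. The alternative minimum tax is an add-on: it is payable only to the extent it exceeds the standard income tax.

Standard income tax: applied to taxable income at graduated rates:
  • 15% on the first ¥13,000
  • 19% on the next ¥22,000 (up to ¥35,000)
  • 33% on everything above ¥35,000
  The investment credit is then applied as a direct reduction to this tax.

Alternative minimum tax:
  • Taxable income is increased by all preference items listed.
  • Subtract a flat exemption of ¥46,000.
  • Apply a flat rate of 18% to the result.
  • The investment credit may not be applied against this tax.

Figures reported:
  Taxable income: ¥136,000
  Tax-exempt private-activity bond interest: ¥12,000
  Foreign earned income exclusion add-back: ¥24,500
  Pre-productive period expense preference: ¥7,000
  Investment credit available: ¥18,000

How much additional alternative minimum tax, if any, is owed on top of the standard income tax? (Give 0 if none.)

Alternative minimum tax:
  Adjusted income: ¥136,000 + ¥12,000 + ¥24,500 + ¥7,000 = ¥179,500
  Less exemption ¥46,000 → base ¥133,500
  ¥133,500 × 18% = ¥24,030

Standard income tax:
  ¥13,000 × 15% = ¥1,950
  ¥22,000 × 19% = ¥4,180
  ¥101,000 × 33% = ¥33,330
  → ¥39,460
  Less investment credit ¥18,000 → ¥21,460

Excess of alternative minimum tax over standard income tax: ¥24,030 − ¥21,460 = ¥2,570.

¥2,570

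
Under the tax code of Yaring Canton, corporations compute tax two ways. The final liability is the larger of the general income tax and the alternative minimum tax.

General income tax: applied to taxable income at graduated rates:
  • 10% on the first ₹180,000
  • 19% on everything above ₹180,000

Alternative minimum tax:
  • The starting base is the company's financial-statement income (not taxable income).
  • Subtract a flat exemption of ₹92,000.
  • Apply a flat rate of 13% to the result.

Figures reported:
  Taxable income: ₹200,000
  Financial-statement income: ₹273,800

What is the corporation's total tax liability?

₹23,634

General income tax:
  ₹180,000 × 10% = ₹18,000
  ₹20,000 × 19% = ₹3,800
  → ₹21,800

Alternative minimum tax:
  Base (financial-statement income): ₹273,800
  Less exemption ₹92,000 → base ₹181,800
  ₹181,800 × 13% = ₹23,634

₹23,634 > ₹21,800, so the alternative minimum tax is the binding amount.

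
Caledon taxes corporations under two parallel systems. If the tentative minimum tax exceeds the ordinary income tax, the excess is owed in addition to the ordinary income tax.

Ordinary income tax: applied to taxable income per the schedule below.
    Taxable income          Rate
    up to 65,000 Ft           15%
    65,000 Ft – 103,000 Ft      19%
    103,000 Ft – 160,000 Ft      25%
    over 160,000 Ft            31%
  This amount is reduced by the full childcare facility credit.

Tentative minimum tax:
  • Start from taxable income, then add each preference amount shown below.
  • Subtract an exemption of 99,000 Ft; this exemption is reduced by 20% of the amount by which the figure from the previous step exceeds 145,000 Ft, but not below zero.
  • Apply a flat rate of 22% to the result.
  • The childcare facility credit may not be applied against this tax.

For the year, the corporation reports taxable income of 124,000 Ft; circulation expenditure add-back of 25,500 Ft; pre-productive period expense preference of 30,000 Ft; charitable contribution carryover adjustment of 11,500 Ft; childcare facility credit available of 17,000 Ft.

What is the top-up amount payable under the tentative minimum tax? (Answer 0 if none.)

Tentative minimum tax:
  Adjusted income: 124,000 Ft + 25,500 Ft + 30,000 Ft + 11,500 Ft = 191,000 Ft
  Exemption: 99,000 Ft − 20% × (191,000 Ft − 145,000 Ft) = 99,000 Ft − 9,200 Ft = 89,800 Ft
  Base: 191,000 Ft − 89,800 Ft = 101,200 Ft
  101,200 Ft × 22% = 22,264 Ft

Ordinary income tax:
  65,000 Ft × 15% = 9,750 Ft
  38,000 Ft × 19% = 7,220 Ft
  21,000 Ft × 25% = 5,250 Ft
  → 22,220 Ft
  Less childcare facility credit 17,000 Ft → 5,220 Ft

Excess of tentative minimum tax over ordinary income tax: 22,264 Ft − 5,220 Ft = 17,044 Ft.

17,044 Ft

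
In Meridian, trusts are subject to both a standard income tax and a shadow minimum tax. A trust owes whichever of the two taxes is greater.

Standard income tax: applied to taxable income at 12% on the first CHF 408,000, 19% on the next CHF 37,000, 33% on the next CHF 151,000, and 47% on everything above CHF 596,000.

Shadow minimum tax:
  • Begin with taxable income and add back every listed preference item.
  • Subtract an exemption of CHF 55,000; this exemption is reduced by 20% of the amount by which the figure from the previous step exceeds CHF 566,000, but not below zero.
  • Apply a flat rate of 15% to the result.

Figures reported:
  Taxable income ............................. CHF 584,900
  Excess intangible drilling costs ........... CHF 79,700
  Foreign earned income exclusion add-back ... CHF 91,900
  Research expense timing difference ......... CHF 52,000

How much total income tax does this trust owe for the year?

Shadow minimum tax:
  Adjusted income: CHF 584,900 + CHF 79,700 + CHF 91,900 + CHF 52,000 = CHF 808,500
  Exemption: CHF 55,000 − 20% × (CHF 808,500 − CHF 566,000) = CHF 55,000 − CHF 48,500 = CHF 6,500
  Base: CHF 808,500 − CHF 6,500 = CHF 802,000
  CHF 802,000 × 15% = CHF 120,300

Standard income tax:
  CHF 408,000 × 12% = CHF 48,960
  CHF 37,000 × 19% = CHF 7,030
  CHF 139,900 × 33% = CHF 46,167
  → CHF 102,157

CHF 120,300 > CHF 102,157, so the shadow minimum tax is the binding amount.

CHF 120,300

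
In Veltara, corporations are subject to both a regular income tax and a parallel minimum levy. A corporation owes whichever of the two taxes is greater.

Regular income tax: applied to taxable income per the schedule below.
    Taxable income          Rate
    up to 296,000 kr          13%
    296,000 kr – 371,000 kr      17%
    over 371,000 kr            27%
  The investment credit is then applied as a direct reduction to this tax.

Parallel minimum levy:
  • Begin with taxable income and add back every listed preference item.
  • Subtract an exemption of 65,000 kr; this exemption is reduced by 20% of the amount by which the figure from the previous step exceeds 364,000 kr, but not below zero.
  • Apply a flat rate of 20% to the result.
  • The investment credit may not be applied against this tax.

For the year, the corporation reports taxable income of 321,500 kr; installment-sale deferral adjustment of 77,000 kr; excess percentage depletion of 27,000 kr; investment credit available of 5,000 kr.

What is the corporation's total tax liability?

Parallel minimum levy:
  Adjusted income: 321,500 kr + 77,000 kr + 27,000 kr = 425,500 kr
  Exemption: 65,000 kr − 20% × (425,500 kr − 364,000 kr) = 65,000 kr − 12,300 kr = 52,700 kr
  Base: 425,500 kr − 52,700 kr = 372,800 kr
  372,800 kr × 20% = 74,560 kr

Regular income tax:
  296,000 kr × 13% = 38,480 kr
  25,500 kr × 17% = 4,335 kr
  → 42,815 kr
  Less investment credit 5,000 kr → 37,815 kr

74,560 kr > 37,815 kr, so the parallel minimum levy is the binding amount.

74,560 kr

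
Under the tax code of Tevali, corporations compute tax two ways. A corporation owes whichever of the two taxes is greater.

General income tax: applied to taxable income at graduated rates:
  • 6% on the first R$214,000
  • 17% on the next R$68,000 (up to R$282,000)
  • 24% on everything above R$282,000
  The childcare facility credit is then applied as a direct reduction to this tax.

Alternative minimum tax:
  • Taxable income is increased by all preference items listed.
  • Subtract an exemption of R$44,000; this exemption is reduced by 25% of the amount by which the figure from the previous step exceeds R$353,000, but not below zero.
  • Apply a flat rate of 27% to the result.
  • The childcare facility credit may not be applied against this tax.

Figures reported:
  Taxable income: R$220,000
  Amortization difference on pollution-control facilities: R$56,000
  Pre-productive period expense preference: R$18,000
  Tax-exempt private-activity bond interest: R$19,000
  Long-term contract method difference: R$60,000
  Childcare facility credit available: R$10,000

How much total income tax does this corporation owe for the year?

General income tax:
  R$214,000 × 6% = R$12,840
  R$6,000 × 17% = R$1,020
  → R$13,860
  Less childcare facility credit R$10,000 → R$3,860

Alternative minimum tax:
  Adjusted income: R$220,000 + R$56,000 + R$18,000 + R$19,000 + R$60,000 = R$373,000
  Exemption: R$44,000 − 25% × (R$373,000 − R$353,000) = R$44,000 − R$5,000 = R$39,000
  Base: R$373,000 − R$39,000 = R$334,000
  R$334,000 × 27% = R$90,180

R$90,180 > R$3,860, so the alternative minimum tax is the binding amount.

R$90,180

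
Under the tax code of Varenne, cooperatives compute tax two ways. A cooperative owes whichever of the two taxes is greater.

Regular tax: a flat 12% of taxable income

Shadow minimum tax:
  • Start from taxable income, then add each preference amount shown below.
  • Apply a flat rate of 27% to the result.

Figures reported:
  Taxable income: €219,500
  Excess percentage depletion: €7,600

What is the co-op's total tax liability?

€61,317

Shadow minimum tax:
  Adjusted income: €219,500 + €7,600 = €227,100
  €227,100 × 27% = €61,317

Regular tax:
  €219,500 × 12% = €26,340

€61,317 > €26,340, so the shadow minimum tax is the binding amount.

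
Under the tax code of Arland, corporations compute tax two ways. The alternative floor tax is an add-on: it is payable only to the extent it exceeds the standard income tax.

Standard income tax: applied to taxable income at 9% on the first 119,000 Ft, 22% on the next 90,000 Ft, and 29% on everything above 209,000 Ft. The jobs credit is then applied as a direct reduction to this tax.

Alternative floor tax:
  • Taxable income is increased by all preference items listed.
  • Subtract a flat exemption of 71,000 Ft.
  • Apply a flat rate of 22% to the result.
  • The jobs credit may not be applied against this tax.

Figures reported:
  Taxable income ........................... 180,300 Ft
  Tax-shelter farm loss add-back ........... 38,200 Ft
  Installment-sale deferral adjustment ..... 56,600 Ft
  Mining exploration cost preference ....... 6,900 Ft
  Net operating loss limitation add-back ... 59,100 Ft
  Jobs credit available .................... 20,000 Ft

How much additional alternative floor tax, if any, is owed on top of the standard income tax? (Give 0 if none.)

Standard income tax:
  119,000 Ft × 9% = 10,710 Ft
  61,300 Ft × 22% = 13,486 Ft
  → 24,196 Ft
  Less jobs credit 20,000 Ft → 4,196 Ft

Alternative floor tax:
  Adjusted income: 180,300 Ft + 38,200 Ft + 56,600 Ft + 6,900 Ft + 59,100 Ft = 341,100 Ft
  Less exemption 71,000 Ft → base 270,100 Ft
  270,100 Ft × 22% = 59,422 Ft

Excess of alternative floor tax over standard income tax: 59,422 Ft − 4,196 Ft = 55,226 Ft.

55,226 Ft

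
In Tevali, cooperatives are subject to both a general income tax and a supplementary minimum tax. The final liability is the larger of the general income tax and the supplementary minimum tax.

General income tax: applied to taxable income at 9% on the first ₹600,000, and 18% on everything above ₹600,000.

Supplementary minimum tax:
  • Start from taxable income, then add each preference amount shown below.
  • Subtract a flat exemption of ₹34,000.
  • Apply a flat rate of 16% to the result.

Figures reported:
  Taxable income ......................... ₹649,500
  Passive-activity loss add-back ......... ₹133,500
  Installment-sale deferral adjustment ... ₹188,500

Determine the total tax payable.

General income tax:
  ₹600,000 × 9% = ₹54,000
  ₹49,500 × 18% = ₹8,910
  → ₹62,910

Supplementary minimum tax:
  Adjusted income: ₹649,500 + ₹133,500 + ₹188,500 = ₹971,500
  Less exemption ₹34,000 → base ₹937,500
  ₹937,500 × 16% = ₹150,000

₹150,000 > ₹62,910, so the supplementary minimum tax is the binding amount.

₹150,000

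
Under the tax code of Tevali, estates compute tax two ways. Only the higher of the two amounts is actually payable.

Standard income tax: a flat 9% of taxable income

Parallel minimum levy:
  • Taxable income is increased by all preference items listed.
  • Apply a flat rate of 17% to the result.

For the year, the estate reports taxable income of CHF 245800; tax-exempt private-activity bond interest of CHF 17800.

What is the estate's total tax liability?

Standard income tax:
  CHF 245800 × 9% = CHF 22122

Parallel minimum levy:
  Adjusted income: CHF 245800 + CHF 17800 = CHF 263600
  CHF 263600 × 17% = CHF 44812

CHF 44812 > CHF 22122, so the parallel minimum levy is the binding amount.

CHF 44812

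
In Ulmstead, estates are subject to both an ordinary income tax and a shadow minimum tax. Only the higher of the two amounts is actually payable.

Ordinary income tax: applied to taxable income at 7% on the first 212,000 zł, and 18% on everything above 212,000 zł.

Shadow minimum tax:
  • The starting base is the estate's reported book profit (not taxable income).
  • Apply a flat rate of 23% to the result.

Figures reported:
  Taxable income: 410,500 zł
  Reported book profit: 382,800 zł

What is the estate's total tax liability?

88,044 zł

Ordinary income tax:
  212,000 zł × 7% = 14,840 zł
  198,500 zł × 18% = 35,730 zł
  → 50,570 zł

Shadow minimum tax:
  Base (reported book profit): 382,800 zł
  382,800 zł × 23% = 88,044 zł

88,044 zł > 50,570 zł, so the shadow minimum tax is the binding amount.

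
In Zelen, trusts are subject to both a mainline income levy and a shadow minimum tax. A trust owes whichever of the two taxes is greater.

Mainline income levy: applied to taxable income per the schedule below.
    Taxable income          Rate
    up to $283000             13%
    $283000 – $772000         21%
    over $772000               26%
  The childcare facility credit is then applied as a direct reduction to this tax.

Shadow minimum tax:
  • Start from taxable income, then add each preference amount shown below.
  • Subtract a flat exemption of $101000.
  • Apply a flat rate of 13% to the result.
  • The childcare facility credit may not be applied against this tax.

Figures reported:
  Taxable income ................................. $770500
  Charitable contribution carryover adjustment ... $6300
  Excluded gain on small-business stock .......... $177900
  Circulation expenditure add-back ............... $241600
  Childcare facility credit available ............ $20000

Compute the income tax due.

$142389

Shadow minimum tax:
  Adjusted income: $770500 + $6300 + $177900 + $241600 = $1196300
  Less exemption $101000 → base $1095300
  $1095300 × 13% = $142389

Mainline income levy:
  $283000 × 13% = $36790
  $487500 × 21% = $102375
  → $139165
  Less childcare facility credit $20000 → $119165

$142389 > $119165, so the shadow minimum tax is the binding amount.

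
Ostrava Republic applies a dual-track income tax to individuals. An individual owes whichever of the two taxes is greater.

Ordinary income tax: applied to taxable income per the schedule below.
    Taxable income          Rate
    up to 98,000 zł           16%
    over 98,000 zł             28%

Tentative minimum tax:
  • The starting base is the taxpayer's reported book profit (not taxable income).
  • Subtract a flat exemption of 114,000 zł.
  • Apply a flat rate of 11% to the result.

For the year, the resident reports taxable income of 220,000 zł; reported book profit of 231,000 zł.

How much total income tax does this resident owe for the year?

49,840 zł

Ordinary income tax:
  98,000 zł × 16% = 15,680 zł
  122,000 zł × 28% = 34,160 zł
  → 49,840 zł

Tentative minimum tax:
  Base (reported book profit): 231,000 zł
  Less exemption 114,000 zł → base 117,000 zł
  117,000 zł × 11% = 12,870 zł

49,840 zł > 12,870 zł, so the ordinary income tax governs.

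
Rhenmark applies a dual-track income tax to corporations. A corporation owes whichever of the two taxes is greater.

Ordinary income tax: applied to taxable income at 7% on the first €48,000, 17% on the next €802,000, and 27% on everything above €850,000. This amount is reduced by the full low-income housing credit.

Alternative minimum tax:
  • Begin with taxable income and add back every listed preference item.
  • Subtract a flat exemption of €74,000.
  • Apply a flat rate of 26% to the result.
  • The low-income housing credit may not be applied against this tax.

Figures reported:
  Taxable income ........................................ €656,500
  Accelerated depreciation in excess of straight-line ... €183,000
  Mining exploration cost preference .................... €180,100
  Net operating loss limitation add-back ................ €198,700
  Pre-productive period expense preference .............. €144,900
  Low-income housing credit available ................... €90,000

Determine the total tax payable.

Alternative minimum tax:
  Adjusted income: €656,500 + €183,000 + €180,100 + €198,700 + €144,900 = €1,363,200
  Less exemption €74,000 → base €1,289,200
  €1,289,200 × 26% = €335,192

Ordinary income tax:
  €48,000 × 7% = €3,360
  €608,500 × 17% = €103,445
  → €106,805
  Less low-income housing credit €90,000 → €16,805

€335,192 > €16,805, so the alternative minimum tax is the binding amount.

€335,192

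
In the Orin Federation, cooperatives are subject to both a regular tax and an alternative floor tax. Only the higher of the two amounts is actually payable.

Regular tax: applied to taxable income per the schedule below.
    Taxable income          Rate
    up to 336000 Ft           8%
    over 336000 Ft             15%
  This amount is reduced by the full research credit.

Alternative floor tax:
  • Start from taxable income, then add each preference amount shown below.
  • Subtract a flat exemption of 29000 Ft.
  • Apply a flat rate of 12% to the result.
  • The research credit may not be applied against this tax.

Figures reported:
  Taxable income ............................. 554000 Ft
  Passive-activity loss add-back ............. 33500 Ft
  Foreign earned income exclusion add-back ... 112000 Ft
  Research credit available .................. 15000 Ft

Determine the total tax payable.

Regular tax:
  336000 Ft × 8% = 26880 Ft
  218000 Ft × 15% = 32700 Ft
  → 59580 Ft
  Less research credit 15000 Ft → 44580 Ft

Alternative floor tax:
  Adjusted income: 554000 Ft + 33500 Ft + 112000 Ft = 699500 Ft
  Less exemption 29000 Ft → base 670500 Ft
  670500 Ft × 12% = 80460 Ft

80460 Ft > 44580 Ft, so the alternative floor tax is the binding amount.

80460 Ft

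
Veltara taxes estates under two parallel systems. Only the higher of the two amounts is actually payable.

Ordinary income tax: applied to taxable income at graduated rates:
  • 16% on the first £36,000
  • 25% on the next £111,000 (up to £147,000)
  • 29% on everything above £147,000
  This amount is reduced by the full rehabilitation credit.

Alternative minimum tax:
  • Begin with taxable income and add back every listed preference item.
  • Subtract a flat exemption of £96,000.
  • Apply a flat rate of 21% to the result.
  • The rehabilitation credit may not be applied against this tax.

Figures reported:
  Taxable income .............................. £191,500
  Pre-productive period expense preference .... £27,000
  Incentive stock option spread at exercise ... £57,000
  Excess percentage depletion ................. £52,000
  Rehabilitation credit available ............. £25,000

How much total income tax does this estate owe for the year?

Alternative minimum tax:
  Adjusted income: £191,500 + £27,000 + £57,000 + £52,000 = £327,500
  Less exemption £96,000 → base £231,500
  £231,500 × 21% = £48,615

Ordinary income tax:
  £36,000 × 16% = £5,760
  £111,000 × 25% = £27,750
  £44,500 × 29% = £12,905
  → £46,415
  Less rehabilitation credit £25,000 → £21,415

£48,615 > £21,415, so the alternative minimum tax is the binding amount.

£48,615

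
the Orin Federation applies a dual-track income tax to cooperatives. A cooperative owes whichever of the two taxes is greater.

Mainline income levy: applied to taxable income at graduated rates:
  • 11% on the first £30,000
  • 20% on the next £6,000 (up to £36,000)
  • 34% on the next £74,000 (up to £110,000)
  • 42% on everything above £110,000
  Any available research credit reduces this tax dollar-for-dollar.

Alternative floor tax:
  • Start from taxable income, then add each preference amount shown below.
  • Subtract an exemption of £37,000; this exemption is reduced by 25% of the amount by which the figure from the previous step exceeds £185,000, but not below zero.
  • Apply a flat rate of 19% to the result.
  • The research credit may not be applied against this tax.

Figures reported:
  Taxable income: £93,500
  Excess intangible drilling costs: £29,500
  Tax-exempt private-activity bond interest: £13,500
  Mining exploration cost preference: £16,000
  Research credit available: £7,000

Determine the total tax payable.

Mainline income levy:
  £30,000 × 11% = £3,300
  £6,000 × 20% = £1,200
  £57,500 × 34% = £19,550
  → £24,050
  Less research credit £7,000 → £17,050

Alternative floor tax:
  Adjusted income: £93,500 + £29,500 + £13,500 + £16,000 = £152,500
  Exemption: £152,500 ≤ £185,000, so full £37,000 applies
  Base: £152,500 − £37,000 = £115,500
  £115,500 × 19% = £21,945

£21,945 > £17,050, so the alternative floor tax is the binding amount.

£21,945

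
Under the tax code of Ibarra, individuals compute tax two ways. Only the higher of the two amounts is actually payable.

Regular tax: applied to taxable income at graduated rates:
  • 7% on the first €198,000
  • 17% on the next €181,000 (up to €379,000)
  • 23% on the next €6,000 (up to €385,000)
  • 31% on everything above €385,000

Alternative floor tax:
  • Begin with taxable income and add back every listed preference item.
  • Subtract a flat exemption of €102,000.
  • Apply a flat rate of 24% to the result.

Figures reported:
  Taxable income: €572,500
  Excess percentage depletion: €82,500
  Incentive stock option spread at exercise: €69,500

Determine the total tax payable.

Alternative floor tax:
  Adjusted income: €572,500 + €82,500 + €69,500 = €724,500
  Less exemption €102,000 → base €622,500
  €622,500 × 24% = €149,400

Regular tax:
  €198,000 × 7% = €13,860
  €181,000 × 17% = €30,770
  €6,000 × 23% = €1,380
  €187,500 × 31% = €58,125
  → €104,135

€149,400 > €104,135, so the alternative floor tax is the binding amount.

€149,400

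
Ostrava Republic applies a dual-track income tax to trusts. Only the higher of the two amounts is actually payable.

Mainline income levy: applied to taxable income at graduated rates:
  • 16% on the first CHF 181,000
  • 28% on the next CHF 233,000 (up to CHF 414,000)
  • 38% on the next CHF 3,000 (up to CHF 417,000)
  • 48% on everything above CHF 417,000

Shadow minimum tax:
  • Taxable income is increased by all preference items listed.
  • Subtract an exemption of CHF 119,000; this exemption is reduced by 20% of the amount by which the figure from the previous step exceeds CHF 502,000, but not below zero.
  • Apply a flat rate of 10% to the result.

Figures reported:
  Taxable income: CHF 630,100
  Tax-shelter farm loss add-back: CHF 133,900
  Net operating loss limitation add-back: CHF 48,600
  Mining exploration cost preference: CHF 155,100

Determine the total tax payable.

CHF 197,628

Mainline income levy:
  CHF 181,000 × 16% = CHF 28,960
  CHF 233,000 × 28% = CHF 65,240
  CHF 3,000 × 38% = CHF 1,140
  CHF 213,100 × 48% = CHF 102,288
  → CHF 197,628

Shadow minimum tax:
  Adjusted income: CHF 630,100 + CHF 133,900 + CHF 48,600 + CHF 155,100 = CHF 967,700
  Exemption: CHF 119,000 − 20% × (CHF 967,700 − CHF 502,000) = CHF 119,000 − CHF 93,140 = CHF 25,860
  Base: CHF 967,700 − CHF 25,860 = CHF 941,840
  CHF 941,840 × 10% = CHF 94,184

CHF 197,628 > CHF 94,184, so the mainline income levy governs.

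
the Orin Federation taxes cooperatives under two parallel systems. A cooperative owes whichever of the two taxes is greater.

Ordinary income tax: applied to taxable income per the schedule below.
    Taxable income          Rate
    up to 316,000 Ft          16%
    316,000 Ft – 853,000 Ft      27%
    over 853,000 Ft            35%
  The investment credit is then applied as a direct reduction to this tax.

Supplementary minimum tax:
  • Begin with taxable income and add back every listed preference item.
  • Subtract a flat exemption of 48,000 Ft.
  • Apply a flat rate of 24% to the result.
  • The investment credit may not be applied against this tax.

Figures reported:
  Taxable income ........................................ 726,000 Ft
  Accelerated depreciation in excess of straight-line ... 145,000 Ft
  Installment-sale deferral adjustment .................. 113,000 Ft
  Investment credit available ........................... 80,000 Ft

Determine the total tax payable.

Supplementary minimum tax:
  Adjusted income: 726,000 Ft + 145,000 Ft + 113,000 Ft = 984,000 Ft
  Less exemption 48,000 Ft → base 936,000 Ft
  936,000 Ft × 24% = 224,640 Ft

Ordinary income tax:
  316,000 Ft × 16% = 50,560 Ft
  410,000 Ft × 27% = 110,700 Ft
  → 161,260 Ft
  Less investment credit 80,000 Ft → 81,260 Ft

224,640 Ft > 81,260 Ft, so the supplementary minimum tax is the binding amount.

224,640 Ft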